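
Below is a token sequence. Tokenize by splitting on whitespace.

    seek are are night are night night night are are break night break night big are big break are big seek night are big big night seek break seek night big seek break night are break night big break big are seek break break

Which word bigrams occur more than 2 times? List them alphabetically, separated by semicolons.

are big; break night; night are; night big; seek break

Bigram counts meeting the condition (more than 2 times):
  are big: 3
  break night: 4
  night are: 4
  night big: 3
  seek break: 3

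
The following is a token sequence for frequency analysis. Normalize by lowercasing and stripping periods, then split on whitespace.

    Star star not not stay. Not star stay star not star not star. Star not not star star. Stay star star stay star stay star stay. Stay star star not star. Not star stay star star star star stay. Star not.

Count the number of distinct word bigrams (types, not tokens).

41 tokens → 40 bigram windows in total.
Repeated bigrams (each contributes count−1 duplicates):
  star star: 8
  star not: 7
  star stay: 7
  stay star: 7
  not star: 6
  not not: 2
31 duplicate windows → 40 − 31 = 9 distinct.

9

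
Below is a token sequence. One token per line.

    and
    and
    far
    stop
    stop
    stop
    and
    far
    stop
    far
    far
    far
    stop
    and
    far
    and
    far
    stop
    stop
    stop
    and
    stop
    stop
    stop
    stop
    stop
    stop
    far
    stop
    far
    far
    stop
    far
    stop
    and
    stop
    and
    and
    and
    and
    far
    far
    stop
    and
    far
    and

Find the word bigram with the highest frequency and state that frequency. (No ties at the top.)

"stop stop", 9 times

Bigram frequencies (highest first):
  stop stop: 9
  far stop: 8
  and far: 6
  stop and: 6
  and and: 4
  stop far: 4
  … (3 more, each ≤ 4)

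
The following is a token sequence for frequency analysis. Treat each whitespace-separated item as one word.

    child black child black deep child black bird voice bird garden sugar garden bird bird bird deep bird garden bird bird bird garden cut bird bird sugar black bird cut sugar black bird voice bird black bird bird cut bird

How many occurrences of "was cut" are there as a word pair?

0

Scanning the 39 overlapping bigram windows for "was cut":
  (none found)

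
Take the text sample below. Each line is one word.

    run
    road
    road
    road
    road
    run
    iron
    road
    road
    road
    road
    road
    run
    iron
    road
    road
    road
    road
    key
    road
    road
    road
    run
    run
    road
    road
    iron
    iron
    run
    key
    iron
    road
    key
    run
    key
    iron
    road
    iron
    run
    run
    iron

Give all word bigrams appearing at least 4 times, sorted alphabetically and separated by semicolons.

Bigram counts meeting the condition (at least 4 times):
  iron road: 4
  road road: 13

iron road; road road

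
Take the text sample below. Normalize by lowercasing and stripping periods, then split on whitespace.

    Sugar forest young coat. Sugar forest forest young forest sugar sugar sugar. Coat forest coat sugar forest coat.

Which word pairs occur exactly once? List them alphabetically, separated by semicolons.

coat forest; forest forest; forest sugar; sugar coat; young coat; young forest

Bigram counts meeting the condition (exactly once):
  coat forest: 1
  forest forest: 1
  forest sugar: 1
  sugar coat: 1
  young coat: 1
  young forest: 1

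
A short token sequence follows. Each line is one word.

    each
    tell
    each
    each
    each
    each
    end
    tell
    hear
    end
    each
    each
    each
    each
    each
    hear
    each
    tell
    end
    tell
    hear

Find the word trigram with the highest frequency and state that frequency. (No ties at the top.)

"each each each", 5 times

Trigram frequencies (highest first):
  each each each: 5
  end tell hear: 2
  each tell each: 1
  tell each each: 1
  each each end: 1
  each end tell: 1
  … (8 more, each ≤ 1)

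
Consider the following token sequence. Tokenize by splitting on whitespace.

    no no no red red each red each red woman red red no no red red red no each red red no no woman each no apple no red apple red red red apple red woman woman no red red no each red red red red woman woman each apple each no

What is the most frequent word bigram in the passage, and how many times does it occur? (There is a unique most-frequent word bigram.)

"red red", 11 times

Bigram frequencies (highest first):
  red red: 11
  no no: 4
  no red: 4
  each red: 4
  red no: 4
  red woman: 3
  … (14 more, each ≤ 2)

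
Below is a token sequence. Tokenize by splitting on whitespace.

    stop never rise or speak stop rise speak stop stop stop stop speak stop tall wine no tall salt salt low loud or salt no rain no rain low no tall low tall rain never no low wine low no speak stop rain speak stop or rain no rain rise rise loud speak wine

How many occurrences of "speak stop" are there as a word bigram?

5

Scanning the 53 overlapping bigram windows for "speak stop":
  position 5–6: speak stop
  position 8–9: speak stop
  position 13–14: speak stop
  position 41–42: speak stop
  position 44–45: speak stop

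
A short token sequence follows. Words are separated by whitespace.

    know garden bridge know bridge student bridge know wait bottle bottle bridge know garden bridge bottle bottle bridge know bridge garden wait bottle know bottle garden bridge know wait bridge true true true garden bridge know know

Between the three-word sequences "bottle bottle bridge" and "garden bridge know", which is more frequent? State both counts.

"garden bridge know" (3 vs 2)

"bottle bottle bridge": 2 occurrences
"garden bridge know": 3 occurrences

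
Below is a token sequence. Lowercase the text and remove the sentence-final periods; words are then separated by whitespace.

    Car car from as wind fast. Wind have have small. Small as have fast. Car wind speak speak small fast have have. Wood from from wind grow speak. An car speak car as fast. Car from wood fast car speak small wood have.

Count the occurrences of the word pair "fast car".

Scanning the 42 overlapping bigram windows for "fast car":
  position 14–15: fast car
  position 34–35: fast car
  position 38–39: fast car

3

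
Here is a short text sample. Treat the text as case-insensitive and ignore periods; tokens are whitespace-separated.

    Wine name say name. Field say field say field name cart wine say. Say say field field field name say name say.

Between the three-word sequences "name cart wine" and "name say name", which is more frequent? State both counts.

"name say name" (2 vs 1)

"name cart wine": 1 occurrence
"name say name": 2 occurrences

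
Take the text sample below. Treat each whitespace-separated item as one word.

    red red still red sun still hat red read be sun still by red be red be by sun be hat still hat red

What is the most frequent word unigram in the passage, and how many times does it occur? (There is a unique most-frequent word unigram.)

Unigram frequencies (highest first):
  red: 7
  still: 4
  be: 4
  sun: 3
  hat: 3
  by: 2
  … (1 more, each ≤ 1)

"red", 7 times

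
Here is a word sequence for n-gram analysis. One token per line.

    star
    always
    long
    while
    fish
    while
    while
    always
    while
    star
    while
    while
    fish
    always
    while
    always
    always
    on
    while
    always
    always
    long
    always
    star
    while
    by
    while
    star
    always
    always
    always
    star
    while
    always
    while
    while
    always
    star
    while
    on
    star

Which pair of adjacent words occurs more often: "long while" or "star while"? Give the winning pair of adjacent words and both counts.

"long while": 1 occurrence
"star while": 4 occurrences

"star while" (4 vs 1)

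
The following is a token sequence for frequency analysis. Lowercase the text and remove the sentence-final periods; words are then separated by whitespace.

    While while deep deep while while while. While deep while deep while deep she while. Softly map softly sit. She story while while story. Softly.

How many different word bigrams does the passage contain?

15

25 tokens → 24 bigram windows in total.
Repeated bigrams (each contributes count−1 duplicates):
  while while: 5
  while deep: 4
  deep while: 3
9 duplicate windows → 24 − 9 = 15 distinct.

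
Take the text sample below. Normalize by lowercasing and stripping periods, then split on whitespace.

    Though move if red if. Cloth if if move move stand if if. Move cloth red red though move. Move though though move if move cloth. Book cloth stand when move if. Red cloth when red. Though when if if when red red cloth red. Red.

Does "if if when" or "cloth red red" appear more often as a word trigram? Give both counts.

"if if when": 1 occurrence
"cloth red red": 2 occurrences

"cloth red red" (2 vs 1)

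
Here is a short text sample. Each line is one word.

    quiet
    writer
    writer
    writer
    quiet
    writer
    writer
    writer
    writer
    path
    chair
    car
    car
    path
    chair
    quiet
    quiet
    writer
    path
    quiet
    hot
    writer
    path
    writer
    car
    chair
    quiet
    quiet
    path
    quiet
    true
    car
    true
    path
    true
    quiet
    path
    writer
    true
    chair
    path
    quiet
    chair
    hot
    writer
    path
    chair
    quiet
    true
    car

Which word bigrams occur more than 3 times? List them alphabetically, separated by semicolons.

writer path; writer writer

Bigram counts meeting the condition (more than 3 times):
  writer path: 4
  writer writer: 5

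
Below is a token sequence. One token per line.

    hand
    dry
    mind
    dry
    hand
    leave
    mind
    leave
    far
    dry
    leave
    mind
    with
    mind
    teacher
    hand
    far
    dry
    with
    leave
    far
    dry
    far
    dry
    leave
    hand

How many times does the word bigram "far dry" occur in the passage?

4

Scanning the 25 overlapping bigram windows for "far dry":
  position 9–10: far dry
  position 17–18: far dry
  position 21–22: far dry
  position 23–24: far dry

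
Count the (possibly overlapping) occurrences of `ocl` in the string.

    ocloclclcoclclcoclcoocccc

Sliding a length-3 window over the 25 characters (23 positions):
  position 1–3: ocl
  position 4–6: ocl
  position 10–12: ocl
  position 16–18: ocl

4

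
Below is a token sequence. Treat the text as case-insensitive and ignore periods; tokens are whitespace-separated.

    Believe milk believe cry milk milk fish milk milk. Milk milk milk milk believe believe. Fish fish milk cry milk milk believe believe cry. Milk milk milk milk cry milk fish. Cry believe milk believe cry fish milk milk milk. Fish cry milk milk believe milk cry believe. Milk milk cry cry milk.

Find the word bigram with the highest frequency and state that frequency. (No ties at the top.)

Bigram frequencies (highest first):
  milk milk: 14
  cry milk: 6
  milk believe: 5
  believe milk: 4
  milk cry: 4
  believe cry: 3
  … (9 more, each ≤ 3)

"milk milk", 14 times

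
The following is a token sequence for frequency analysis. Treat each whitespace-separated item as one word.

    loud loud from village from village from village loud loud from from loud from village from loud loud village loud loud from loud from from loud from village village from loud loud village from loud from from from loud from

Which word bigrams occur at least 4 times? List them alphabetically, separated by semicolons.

from from; from loud; from village; loud from; loud loud; village from

Bigram counts meeting the condition (at least 4 times):
  from from: 4
  from loud: 7
  from village: 5
  loud from: 8
  loud loud: 5
  village from: 5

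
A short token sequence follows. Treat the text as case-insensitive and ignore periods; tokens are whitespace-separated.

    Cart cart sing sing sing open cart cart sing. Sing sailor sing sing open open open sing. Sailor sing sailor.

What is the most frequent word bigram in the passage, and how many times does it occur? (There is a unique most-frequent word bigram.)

"sing sing", 4 times

Bigram frequencies (highest first):
  sing sing: 4
  sing sailor: 3
  cart cart: 2
  cart sing: 2
  sing open: 2
  sailor sing: 2
  … (3 more, each ≤ 2)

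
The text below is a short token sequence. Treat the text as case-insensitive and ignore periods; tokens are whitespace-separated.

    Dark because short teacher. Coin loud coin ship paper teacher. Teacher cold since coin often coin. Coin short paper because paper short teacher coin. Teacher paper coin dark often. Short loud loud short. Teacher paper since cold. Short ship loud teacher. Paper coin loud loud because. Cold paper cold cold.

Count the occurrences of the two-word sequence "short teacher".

3

Scanning the 49 overlapping bigram windows for "short teacher":
  position 3–4: short teacher
  position 22–23: short teacher
  position 33–34: short teacher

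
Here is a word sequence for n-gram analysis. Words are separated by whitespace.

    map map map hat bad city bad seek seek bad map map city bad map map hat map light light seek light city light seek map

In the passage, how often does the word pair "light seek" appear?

Scanning the 25 overlapping bigram windows for "light seek":
  position 20–21: light seek
  position 24–25: light seek

2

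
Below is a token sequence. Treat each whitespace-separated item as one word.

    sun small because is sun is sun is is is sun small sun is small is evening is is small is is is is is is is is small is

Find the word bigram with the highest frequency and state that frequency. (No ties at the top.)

Bigram frequencies (highest first):
  is is: 10
  is sun: 3
  sun is: 3
  is small: 3
  small is: 3
  sun small: 2
  … (5 more, each ≤ 1)

"is is", 10 times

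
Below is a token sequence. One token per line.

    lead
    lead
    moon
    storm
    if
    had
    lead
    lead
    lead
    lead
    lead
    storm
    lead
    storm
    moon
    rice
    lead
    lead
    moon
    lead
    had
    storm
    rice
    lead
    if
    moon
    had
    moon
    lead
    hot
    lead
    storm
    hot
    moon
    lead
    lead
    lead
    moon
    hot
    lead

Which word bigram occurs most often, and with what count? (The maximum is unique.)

"lead lead", 8 times

Bigram frequencies (highest first):
  lead lead: 8
  lead moon: 3
  lead storm: 3
  moon lead: 3
  rice lead: 2
  hot lead: 2
  … (18 more, each ≤ 1)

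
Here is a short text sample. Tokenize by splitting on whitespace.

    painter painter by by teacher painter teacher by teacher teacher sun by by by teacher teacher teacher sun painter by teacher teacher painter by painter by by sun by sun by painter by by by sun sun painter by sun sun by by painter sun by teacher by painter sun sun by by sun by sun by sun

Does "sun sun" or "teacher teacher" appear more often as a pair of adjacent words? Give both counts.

"sun sun": 3 occurrences
"teacher teacher": 4 occurrences

"teacher teacher" (4 vs 3)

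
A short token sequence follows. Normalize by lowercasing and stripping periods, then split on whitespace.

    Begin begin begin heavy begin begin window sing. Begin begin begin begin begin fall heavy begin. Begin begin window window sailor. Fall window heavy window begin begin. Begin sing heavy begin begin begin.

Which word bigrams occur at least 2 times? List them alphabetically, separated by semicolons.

begin begin; begin window; heavy begin

Bigram counts meeting the condition (at least 2 times):
  begin begin: 13
  begin window: 2
  heavy begin: 3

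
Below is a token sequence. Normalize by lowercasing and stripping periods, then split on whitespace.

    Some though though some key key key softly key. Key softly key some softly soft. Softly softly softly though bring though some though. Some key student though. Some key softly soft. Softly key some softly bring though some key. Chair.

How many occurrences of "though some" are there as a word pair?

Scanning the 39 overlapping bigram windows for "though some":
  position 3–4: though some
  position 21–22: though some
  position 23–24: though some
  position 27–28: though some
  position 37–38: though some

5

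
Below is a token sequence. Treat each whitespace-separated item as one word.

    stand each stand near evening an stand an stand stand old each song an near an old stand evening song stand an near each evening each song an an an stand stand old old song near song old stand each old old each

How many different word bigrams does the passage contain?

29

43 tokens → 42 bigram windows in total.
Repeated bigrams (each contributes count−1 duplicates):
  an stand: 3
  an an: 2
  an near: 2
  each song: 2
  old each: 2
  old old: 2
  old stand: 2
  song an: 2
  … (4 more repeated)
13 duplicate windows → 42 − 13 = 29 distinct.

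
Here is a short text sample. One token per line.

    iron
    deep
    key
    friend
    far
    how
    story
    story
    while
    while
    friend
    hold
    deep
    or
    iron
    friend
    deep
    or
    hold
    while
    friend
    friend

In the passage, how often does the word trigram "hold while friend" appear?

Scanning the 20 overlapping trigram windows for "hold while friend":
  position 19–21: hold while friend

1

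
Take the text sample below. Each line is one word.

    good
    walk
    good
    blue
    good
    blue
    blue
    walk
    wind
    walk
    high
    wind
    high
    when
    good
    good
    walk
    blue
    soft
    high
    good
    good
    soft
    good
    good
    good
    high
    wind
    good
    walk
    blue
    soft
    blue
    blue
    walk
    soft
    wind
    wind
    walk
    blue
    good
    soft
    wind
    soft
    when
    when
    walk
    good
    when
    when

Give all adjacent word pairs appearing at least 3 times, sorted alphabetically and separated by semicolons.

Bigram counts meeting the condition (at least 3 times):
  good good: 4
  good walk: 3
  walk blue: 3

good good; good walk; walk blue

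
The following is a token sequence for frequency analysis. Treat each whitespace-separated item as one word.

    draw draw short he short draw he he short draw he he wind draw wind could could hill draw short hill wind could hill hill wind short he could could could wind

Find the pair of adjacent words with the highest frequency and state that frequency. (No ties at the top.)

"could could", 3 times

Bigram frequencies (highest first):
  could could: 3
  draw short: 2
  short he: 2
  he short: 2
  short draw: 2
  draw he: 2
  … (14 more, each ≤ 2)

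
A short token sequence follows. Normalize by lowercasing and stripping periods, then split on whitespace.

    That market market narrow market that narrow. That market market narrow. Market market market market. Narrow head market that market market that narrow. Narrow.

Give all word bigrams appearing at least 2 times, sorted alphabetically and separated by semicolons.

Bigram counts meeting the condition (at least 2 times):
  market market: 6
  market narrow: 3
  market that: 3
  narrow market: 2
  that market: 3
  that narrow: 2

market market; market narrow; market that; narrow market; that market; that narrow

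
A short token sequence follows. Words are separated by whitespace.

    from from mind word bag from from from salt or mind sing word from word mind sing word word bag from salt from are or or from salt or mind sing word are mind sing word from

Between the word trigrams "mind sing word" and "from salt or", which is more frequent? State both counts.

"mind sing word": 4 occurrences
"from salt or": 2 occurrences

"mind sing word" (4 vs 2)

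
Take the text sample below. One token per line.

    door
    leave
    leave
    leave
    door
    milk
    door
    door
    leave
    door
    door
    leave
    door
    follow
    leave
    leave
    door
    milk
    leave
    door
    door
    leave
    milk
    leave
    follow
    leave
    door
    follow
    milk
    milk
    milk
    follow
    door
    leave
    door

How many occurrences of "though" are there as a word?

Scanning the 35 tokens for "though":
  (none found)

0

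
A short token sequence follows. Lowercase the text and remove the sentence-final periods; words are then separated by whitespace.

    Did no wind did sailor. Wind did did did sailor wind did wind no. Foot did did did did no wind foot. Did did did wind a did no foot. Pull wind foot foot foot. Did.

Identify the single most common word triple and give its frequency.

Trigram frequencies (highest first):
  did did did: 4
  did no wind: 2
  did sailor wind: 2
  sailor wind did: 2
  foot did did: 2
  no wind did: 1
  … (21 more, each ≤ 1)

"did did did", 4 times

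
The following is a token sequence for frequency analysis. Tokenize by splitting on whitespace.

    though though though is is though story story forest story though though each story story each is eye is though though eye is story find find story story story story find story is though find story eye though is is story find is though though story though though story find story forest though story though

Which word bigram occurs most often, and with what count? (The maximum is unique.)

"though though", 6 times

Bigram frequencies (highest first):
  though though: 6
  story story: 5
  is though: 4
  though story: 4
  story find: 4
  find story: 4
  … (20 more, each ≤ 3)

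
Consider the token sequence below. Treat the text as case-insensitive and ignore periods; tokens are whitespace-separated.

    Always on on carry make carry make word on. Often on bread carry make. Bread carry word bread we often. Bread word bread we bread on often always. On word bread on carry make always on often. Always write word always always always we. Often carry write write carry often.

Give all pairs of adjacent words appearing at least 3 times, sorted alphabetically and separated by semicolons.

Bigram counts meeting the condition (at least 3 times):
  always on: 3
  carry make: 4
  on often: 3
  word bread: 3

always on; carry make; on often; word bread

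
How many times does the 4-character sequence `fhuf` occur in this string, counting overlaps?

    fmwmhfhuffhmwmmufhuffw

Sliding a length-4 window over the 22 characters (19 positions):
  position 6–9: fhuf
  position 17–20: fhuf

2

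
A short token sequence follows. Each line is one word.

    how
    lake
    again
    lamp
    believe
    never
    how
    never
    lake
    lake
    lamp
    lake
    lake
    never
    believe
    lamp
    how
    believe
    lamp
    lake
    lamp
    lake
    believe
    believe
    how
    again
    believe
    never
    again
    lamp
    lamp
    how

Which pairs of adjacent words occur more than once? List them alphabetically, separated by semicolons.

Bigram counts meeting the condition (more than once):
  again lamp: 2
  believe lamp: 2
  believe never: 2
  lake lake: 2
  lake lamp: 2
  lamp how: 2
  lamp lake: 3

again lamp; believe lamp; believe never; lake lake; lake lamp; lamp how; lamp lake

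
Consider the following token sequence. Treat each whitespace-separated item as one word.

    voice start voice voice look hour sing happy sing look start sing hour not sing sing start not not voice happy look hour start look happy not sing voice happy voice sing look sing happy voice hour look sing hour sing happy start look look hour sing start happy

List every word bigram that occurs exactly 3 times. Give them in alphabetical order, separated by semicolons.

Bigram counts meeting the condition (exactly 3 times):
  hour sing: 3
  look hour: 3
  sing happy: 3

hour sing; look hour; sing happy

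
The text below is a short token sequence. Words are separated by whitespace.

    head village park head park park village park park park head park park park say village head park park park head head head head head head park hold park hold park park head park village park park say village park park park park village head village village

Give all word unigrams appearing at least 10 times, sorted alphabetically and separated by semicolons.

Unigram counts meeting the condition (at least 10 times):
  head: 12
  park: 23

head; park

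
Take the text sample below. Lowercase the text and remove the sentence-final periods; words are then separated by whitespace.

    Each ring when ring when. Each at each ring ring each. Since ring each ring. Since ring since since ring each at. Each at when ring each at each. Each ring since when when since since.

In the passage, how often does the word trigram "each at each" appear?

Scanning the 34 overlapping trigram windows for "each at each":
  position 6–8: each at each
  position 21–23: each at each
  position 27–29: each at each

3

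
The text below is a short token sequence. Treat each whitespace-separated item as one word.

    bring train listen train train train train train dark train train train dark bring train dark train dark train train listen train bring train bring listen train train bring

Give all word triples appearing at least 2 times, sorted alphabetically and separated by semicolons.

dark train train; listen train train; train dark train; train listen train; train train dark; train train train

Trigram counts meeting the condition (at least 2 times):
  dark train train: 2
  listen train train: 2
  train dark train: 3
  train listen train: 2
  train train dark: 2
  train train train: 4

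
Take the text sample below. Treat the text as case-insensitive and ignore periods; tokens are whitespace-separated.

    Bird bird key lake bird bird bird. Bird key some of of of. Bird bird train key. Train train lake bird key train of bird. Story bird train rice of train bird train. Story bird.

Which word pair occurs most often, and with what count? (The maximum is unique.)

"bird bird", 5 times

Bigram frequencies (highest first):
  bird bird: 5
  bird key: 3
  bird train: 3
  lake bird: 2
  of of: 2
  of bird: 2
  … (15 more, each ≤ 2)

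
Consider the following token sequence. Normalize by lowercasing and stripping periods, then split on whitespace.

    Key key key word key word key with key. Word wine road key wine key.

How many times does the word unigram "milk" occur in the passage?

0

Scanning the 15 tokens for "milk":
  (none found)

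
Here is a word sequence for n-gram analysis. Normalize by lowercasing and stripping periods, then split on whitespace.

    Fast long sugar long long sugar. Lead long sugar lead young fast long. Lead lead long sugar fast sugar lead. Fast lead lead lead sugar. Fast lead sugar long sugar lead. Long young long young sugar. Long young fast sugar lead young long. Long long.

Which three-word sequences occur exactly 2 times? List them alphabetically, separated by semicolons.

fast sugar lead; lead long sugar; sugar lead long; sugar lead young

Trigram counts meeting the condition (exactly 2 times):
  fast sugar lead: 2
  lead long sugar: 2
  sugar lead long: 2
  sugar lead young: 2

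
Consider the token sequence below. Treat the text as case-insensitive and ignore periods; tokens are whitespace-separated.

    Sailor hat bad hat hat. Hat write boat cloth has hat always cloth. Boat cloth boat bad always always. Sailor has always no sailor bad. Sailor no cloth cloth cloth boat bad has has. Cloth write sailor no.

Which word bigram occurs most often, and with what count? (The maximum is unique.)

Bigram frequencies (highest first):
  cloth boat: 3
  hat hat: 2
  boat cloth: 2
  boat bad: 2
  sailor no: 2
  cloth cloth: 2
  … (24 more, each ≤ 1)

"cloth boat", 3 times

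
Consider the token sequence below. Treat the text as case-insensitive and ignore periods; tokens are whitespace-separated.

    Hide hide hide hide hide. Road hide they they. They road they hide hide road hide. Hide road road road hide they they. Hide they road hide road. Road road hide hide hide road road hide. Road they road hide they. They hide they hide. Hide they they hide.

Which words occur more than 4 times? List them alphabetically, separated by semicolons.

Unigram counts meeting the condition (more than 4 times):
  hide: 22
  road: 14
  they: 13

hide; road; they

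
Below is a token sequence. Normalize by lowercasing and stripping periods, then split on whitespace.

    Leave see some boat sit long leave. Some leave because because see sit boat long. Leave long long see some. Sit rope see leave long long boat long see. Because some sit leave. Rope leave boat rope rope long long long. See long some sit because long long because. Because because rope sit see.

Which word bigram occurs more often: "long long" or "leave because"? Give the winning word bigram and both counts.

"long long" (5 vs 1)

"long long": 5 occurrences
"leave because": 1 occurrence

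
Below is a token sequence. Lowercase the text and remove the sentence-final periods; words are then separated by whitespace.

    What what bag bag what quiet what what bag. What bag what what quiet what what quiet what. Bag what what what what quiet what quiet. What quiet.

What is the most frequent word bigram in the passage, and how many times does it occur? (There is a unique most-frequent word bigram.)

"what what", 7 times

Bigram frequencies (highest first):
  what what: 7
  what quiet: 6
  quiet what: 5
  what bag: 4
  bag what: 4
  bag bag: 1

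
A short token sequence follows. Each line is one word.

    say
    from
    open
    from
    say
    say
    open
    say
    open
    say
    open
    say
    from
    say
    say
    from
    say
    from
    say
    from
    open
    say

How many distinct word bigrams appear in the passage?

7

22 tokens → 21 bigram windows in total.
Repeated bigrams (each contributes count−1 duplicates):
  say from: 5
  from say: 4
  open say: 4
  say open: 3
  from open: 2
  say say: 2
14 duplicate windows → 21 − 14 = 7 distinct.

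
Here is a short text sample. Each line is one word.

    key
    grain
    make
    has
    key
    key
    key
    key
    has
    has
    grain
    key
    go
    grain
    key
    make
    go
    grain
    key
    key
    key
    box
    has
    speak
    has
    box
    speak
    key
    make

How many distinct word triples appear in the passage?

24

29 tokens → 27 trigram windows in total.
Repeated trigrams (each contributes count−1 duplicates):
  key key key: 3
  go grain key: 2
3 duplicate windows → 27 − 3 = 24 distinct.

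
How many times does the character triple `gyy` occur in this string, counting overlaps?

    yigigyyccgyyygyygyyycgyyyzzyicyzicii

Sliding a length-3 window over the 36 characters (34 positions):
  position 5–7: gyy
  position 10–12: gyy
  position 14–16: gyy
  position 17–19: gyy
  position 22–24: gyy

5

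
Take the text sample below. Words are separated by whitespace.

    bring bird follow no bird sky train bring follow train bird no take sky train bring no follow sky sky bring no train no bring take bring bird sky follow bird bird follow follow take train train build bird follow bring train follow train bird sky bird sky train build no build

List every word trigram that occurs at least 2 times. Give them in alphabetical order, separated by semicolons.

bird sky train; follow train bird; sky train bring

Trigram counts meeting the condition (at least 2 times):
  bird sky train: 2
  follow train bird: 2
  sky train bring: 2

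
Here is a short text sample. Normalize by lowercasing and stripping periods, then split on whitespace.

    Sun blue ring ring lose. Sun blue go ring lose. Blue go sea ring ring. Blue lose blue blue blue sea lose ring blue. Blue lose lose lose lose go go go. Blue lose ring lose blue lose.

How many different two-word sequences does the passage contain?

20

38 tokens → 37 bigram windows in total.
Repeated bigrams (each contributes count−1 duplicates):
  blue lose: 4
  blue blue: 3
  lose blue: 3
  lose lose: 3
  ring lose: 3
  blue go: 2
  go go: 2
  lose ring: 2
  … (3 more repeated)
17 duplicate windows → 37 − 17 = 20 distinct.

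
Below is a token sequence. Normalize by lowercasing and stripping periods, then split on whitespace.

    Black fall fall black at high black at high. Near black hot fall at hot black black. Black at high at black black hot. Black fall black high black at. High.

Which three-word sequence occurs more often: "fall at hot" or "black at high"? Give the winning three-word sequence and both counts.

"black at high" (4 vs 1)

"fall at hot": 1 occurrence
"black at high": 4 occurrences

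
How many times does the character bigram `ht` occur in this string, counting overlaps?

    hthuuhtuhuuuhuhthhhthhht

5

Sliding a length-2 window over the 24 characters (23 positions):
  position 1–2: ht
  position 6–7: ht
  position 15–16: ht
  position 19–20: ht
  position 23–24: ht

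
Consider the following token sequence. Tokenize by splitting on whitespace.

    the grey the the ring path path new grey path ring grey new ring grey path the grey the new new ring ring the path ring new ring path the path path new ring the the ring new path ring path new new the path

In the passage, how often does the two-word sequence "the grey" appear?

2

Scanning the 44 overlapping bigram windows for "the grey":
  position 1–2: the grey
  position 17–18: the grey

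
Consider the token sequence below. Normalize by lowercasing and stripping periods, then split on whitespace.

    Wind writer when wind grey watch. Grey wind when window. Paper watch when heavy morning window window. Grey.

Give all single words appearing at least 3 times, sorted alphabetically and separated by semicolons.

grey; when; wind; window

Unigram counts meeting the condition (at least 3 times):
  grey: 3
  when: 3
  wind: 3
  window: 3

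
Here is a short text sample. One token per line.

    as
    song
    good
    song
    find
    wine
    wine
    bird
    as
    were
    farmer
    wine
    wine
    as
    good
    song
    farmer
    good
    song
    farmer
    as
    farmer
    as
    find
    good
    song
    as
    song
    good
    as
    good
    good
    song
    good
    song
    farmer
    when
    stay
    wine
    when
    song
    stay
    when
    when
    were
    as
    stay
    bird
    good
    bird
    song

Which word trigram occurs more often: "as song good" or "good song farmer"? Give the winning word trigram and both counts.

"as song good": 2 occurrences
"good song farmer": 3 occurrences

"good song farmer" (3 vs 2)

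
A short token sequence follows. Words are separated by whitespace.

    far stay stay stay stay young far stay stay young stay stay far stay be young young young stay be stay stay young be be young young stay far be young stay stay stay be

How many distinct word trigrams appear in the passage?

25

35 tokens → 33 trigram windows in total.
Repeated trigrams (each contributes count−1 duplicates):
  stay stay stay: 3
  stay stay young: 3
  be young young: 2
  far stay stay: 2
  young stay stay: 2
  young young stay: 2
8 duplicate windows → 33 − 8 = 25 distinct.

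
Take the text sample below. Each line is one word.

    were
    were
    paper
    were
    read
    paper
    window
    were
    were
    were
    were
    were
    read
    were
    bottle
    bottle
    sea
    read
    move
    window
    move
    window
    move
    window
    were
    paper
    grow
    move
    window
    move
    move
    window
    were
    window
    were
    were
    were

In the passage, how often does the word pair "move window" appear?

5

Scanning the 36 overlapping bigram windows for "move window":
  position 19–20: move window
  position 21–22: move window
  position 23–24: move window
  position 28–29: move window
  position 31–32: move window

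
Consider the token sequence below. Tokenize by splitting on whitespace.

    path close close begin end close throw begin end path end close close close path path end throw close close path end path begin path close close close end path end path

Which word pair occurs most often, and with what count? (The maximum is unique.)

"close close", 6 times

Bigram frequencies (highest first):
  close close: 6
  end path: 4
  path end: 4
  path close: 2
  begin end: 2
  end close: 2
  … (10 more, each ≤ 2)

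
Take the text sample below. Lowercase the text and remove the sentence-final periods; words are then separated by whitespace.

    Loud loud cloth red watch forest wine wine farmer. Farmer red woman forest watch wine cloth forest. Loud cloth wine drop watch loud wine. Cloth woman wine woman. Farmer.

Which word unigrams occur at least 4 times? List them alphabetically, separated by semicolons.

cloth; loud; wine

Unigram counts meeting the condition (at least 4 times):
  cloth: 4
  loud: 4
  wine: 6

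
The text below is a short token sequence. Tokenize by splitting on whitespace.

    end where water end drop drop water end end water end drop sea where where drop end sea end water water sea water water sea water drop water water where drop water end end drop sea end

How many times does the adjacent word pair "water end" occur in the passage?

Scanning the 36 overlapping bigram windows for "water end":
  position 3–4: water end
  position 7–8: water end
  position 10–11: water end
  position 32–33: water end

4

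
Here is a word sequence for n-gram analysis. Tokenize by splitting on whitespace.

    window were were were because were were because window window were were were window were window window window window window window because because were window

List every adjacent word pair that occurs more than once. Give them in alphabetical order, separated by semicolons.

Bigram counts meeting the condition (more than once):
  because were: 2
  were because: 2
  were were: 5
  were window: 3
  window were: 3
  window window: 6

because were; were because; were were; were window; window were; window window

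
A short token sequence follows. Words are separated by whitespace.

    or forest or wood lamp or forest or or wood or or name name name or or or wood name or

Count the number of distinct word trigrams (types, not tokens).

17

21 tokens → 19 trigram windows in total.
Repeated trigrams (each contributes count−1 duplicates):
  or forest or: 2
  or or wood: 2
2 duplicate windows → 19 − 2 = 17 distinct.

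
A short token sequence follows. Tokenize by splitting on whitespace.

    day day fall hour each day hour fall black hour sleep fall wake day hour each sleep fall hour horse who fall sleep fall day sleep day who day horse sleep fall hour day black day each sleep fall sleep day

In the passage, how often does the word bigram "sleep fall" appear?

Scanning the 40 overlapping bigram windows for "sleep fall":
  position 11–12: sleep fall
  position 17–18: sleep fall
  position 23–24: sleep fall
  position 31–32: sleep fall
  position 38–39: sleep fall

5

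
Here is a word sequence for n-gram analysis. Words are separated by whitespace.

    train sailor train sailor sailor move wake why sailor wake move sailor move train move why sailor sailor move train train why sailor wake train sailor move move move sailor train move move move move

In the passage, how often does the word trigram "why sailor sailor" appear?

Scanning the 33 overlapping trigram windows for "why sailor sailor":
  position 16–18: why sailor sailor

1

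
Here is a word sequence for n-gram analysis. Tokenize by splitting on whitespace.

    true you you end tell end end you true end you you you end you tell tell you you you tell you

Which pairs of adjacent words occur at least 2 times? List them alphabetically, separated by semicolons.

Bigram counts meeting the condition (at least 2 times):
  end you: 3
  tell you: 2
  you end: 2
  you tell: 2
  you you: 5

end you; tell you; you end; you tell; you you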